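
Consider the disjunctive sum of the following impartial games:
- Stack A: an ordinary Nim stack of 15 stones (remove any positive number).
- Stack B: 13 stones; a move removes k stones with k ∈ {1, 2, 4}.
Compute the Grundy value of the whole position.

14

Stack A is a plain Nim stack of size 15, so its Grundy value is 15.
For stack B, compute g(0), g(1), … with moves {1, 2, 4}:
k:     0  1  2  3  4  5  6  7  8  9 10 11 12 13
g(k):  0  1  2  0  1  2  0  1  2  0  1  2  0  1
So g(13) = 1.
By the Sprague-Grundy theorem, the Grundy value of a sum of independent games is the XOR of the component values.
Combined value = 15 XOR 1 = 14.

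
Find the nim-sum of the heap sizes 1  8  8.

Bitwise XOR of the heap sizes:
  0001  (1)
  1000  (8)
  1000  (8)
  ----
  0001  (1)

1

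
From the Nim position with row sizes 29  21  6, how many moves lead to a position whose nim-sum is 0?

Write each in binary and XOR column by column:
  11101  (29)
  10101  (21)
  00110  (6)
  -----
  01110  (14)
The overall nim-sum is X = 14. A row of size p has a winning move iff p XOR X < p (reduce it to p XOR X).
  29: 29 XOR 14 = 19 < 29 — winning move (to 19).
  21: 21 XOR 14 = 27 ≥ 21 — no move.
  6: 6 XOR 14 = 8 ≥ 6 — no move.
That gives 1 winning move.

1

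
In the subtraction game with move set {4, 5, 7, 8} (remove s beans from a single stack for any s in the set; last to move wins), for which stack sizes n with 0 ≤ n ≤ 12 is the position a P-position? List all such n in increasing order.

0, 1, 2, 3, 12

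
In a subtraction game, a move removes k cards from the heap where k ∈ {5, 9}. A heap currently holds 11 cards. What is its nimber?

Grundy values for subtraction set {5, 9}:
g(0) = mex{} = 0
g(1) = mex{} = 0
g(2) = mex{} = 0
g(3) = mex{} = 0
g(4) = mex{} = 0
g(5) = mex{0} = 1
g(6) = mex{0} = 1
g(7) = mex{0} = 1
g(8) = mex{0} = 1
g(9) = mex{0} = 1
g(10) = mex{0,1} = 2
g(11) = mex{0,1} = 2
So g(11) = 2.

2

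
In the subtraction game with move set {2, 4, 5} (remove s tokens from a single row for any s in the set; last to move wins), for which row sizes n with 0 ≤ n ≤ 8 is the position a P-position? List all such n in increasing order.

0, 1, 7, 8

Grundy values for subtraction set {2, 4, 5}:
g(0) = mex{} = 0
g(1) = mex{} = 0
g(2) = mex{0} = 1
g(3) = mex{0} = 1
g(4) = mex{0,1} = 2
g(5) = mex{0,1} = 2
g(6) = mex{0,1,2} = 3
g(7) = mex{1,2} = 0
g(8) = mex{1,2,3} = 0
The P-positions (g = 0) in 0..8 are 0, 1, 7, 8.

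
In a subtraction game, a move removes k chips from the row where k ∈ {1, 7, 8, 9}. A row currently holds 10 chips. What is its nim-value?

Build the Grundy sequence with g(k) = mex{g(k−s) : s ∈ {1, 7, 8, 9}, s ≤ k}:
g(0) = mex{} = 0
g(1) = mex{0} = 1
g(2) = mex{1} = 0
g(3) = mex{0} = 1
g(4) = mex{1} = 0
g(5) = mex{0} = 1
g(6) = mex{1} = 0
g(7) = mex{0} = 1
g(8) = mex{0,1} = 2
g(9) = mex{0,1,2} = 3
g(10) = mex{0,1,3} = 2
So g(10) = 2.

2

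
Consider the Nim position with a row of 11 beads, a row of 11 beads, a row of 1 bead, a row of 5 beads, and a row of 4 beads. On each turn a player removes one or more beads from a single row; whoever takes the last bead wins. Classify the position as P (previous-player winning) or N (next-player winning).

P-position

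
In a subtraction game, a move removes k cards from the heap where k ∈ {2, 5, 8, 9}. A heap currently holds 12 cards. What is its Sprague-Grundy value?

2

Build the Grundy sequence with g(k) = mex{g(k−s) : s ∈ {2, 5, 8, 9}, s ≤ k}:
k:     0  1  2  3  4  5  6  7  8  9 10 11 12
g(k):  0  0  1  1  0  2  1  0  2  1  3  0  2
So g(12) = 2.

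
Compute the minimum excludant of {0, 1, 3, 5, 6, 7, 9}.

The values 0, 1 are all present; 2 is the first non-negative integer missing from the set.

2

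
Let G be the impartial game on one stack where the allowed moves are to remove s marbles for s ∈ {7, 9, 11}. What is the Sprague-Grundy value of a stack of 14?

Grundy values for subtraction set {7, 9, 11}:
k:     0  1  2  3  4  5  6  7  8  9 10 11 12 13 14
g(k):  0  0  0  0  0  0  0  1  1  1  1  1  1  1  2
So g(14) = 2.

2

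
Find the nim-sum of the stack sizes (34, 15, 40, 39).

Nim-sum: 34 ⊕ 15 ⊕ 40 ⊕ 39 = 34.

34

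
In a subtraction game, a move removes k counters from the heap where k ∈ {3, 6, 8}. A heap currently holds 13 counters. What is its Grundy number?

0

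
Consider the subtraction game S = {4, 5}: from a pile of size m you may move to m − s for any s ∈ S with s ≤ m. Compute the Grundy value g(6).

1

Grundy values for subtraction set {4, 5}:
k:     0  1  2  3  4  5  6
g(k):  0  0  0  0  1  1  1
So g(6) = 1.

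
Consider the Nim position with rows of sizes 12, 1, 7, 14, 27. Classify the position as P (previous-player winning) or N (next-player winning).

N-position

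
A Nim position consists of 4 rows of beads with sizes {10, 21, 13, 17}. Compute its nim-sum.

3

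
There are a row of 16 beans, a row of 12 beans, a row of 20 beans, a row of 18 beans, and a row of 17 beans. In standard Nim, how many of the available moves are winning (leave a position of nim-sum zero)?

1

Nim-sum: 16 ^ 12 ^ 20 ^ 18 ^ 17 = 11.
The overall nim-sum is X = 11. A row of size p has a winning move iff p XOR X < p (reduce it to p XOR X).
  16: 16 XOR 11 = 27 ≥ 16 — no move.
  12: 12 XOR 11 = 7 < 12 — winning move (to 7).
  20: 20 XOR 11 = 31 ≥ 20 — no move.
  18: 18 XOR 11 = 25 ≥ 18 — no move.
  17: 17 XOR 11 = 26 ≥ 17 — no move.
That gives 1 winning move.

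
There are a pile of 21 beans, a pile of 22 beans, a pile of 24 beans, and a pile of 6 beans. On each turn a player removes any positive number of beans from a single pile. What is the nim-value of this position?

29

Compute the nim-sum pairwise:
21 ^ 22 = 3
3 ^ 24 = 27
27 ^ 6 = 29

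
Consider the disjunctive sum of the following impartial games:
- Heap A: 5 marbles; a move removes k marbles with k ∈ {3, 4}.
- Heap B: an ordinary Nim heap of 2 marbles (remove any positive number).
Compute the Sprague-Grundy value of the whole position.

3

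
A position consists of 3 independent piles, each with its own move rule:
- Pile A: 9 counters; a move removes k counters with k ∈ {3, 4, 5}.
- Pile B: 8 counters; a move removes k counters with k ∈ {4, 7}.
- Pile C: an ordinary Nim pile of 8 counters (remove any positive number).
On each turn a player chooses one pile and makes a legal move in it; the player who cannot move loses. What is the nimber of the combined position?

10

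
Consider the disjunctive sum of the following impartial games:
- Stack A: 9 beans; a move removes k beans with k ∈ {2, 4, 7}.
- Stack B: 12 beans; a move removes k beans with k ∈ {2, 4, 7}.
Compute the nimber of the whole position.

Build the Grundy sequence for stack A with g(k) = mex{g(k−s) : s ∈ {2, 4, 7}, s ≤ k}:
k:     0  1  2  3  4  5  6  7  8  9
g(k):  0  0  1  1  2  2  0  3  1  0
So g(9) = 0.
For stack B, compute g(0), g(1), … with moves {2, 4, 7}:
g(0) = mex{} = 0
g(1) = mex{} = 0
g(2) = mex{0} = 1
g(3) = mex{0} = 1
g(4) = mex{0,1} = 2
g(5) = mex{0,1} = 2
g(6) = mex{1,2} = 0
g(7) = mex{0,1,2} = 3
g(8) = mex{0,2} = 1
g(9) = mex{1,2,3} = 0
g(10) = mex{0,1} = 2
g(11) = mex{0,2,3} = 1
g(12) = mex{1,2} = 0
So g(12) = 0.
By the Sprague-Grundy theorem, the Grundy value of a sum of independent games is the XOR of the component values.
Combined value = 0 XOR 0 = 0.

0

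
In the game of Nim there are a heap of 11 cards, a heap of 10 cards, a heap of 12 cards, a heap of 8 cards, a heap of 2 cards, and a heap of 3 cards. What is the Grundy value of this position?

4

Compute the nim-sum pairwise:
11 ⊕ 10 = 1
1 ⊕ 12 = 13
13 ⊕ 8 = 5
5 ⊕ 2 = 7
7 ⊕ 3 = 4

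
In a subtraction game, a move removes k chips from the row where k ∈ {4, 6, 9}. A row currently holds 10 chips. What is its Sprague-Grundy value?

2

Build the Grundy sequence with g(k) = mex{g(k−s) : s ∈ {4, 6, 9}, s ≤ k}:
k:     0  1  2  3  4  5  6  7  8  9 10
g(k):  0  0  0  0  1  1  1  1  2  2  2
So g(10) = 2.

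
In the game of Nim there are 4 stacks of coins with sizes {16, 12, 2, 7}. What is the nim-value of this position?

25

Nim-sum: 16 XOR 12 XOR 2 XOR 7 = 25.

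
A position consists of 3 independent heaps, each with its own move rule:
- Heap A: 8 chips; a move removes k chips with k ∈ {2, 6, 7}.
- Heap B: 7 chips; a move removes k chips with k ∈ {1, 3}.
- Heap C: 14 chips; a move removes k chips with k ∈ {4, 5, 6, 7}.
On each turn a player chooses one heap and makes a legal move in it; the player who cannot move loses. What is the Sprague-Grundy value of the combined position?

Build the Grundy sequence for heap A with g(k) = mex{g(k−s) : s ∈ {2, 6, 7}, s ≤ k}:
g(0) = mex{} = 0
g(1) = mex{} = 0
g(2) = mex{0} = 1
g(3) = mex{0} = 1
g(4) = mex{1} = 0
g(5) = mex{1} = 0
g(6) = mex{0} = 1
g(7) = mex{0} = 1
g(8) = mex{0,1} = 2
So g(8) = 2.
For heap B, compute g(0), g(1), … with moves {1, 3}:
g(0) = mex{} = 0
g(1) = mex{0} = 1
g(2) = mex{1} = 0
g(3) = mex{0} = 1
g(4) = mex{1} = 0
g(5) = mex{0} = 1
g(6) = mex{1} = 0
g(7) = mex{0} = 1
So g(7) = 1.
For heap C, compute g(0), g(1), … with moves {4, 5, 6, 7}:
k:     0  1  2  3  4  5  6  7  8  9 10 11 12 13 14
g(k):  0  0  0  0  1  1  1  1  2  2  2  0  0  0  0
So g(14) = 0.
The value of a disjunctive sum is the nim-sum of the parts.
Combined value = 2 ⊕ 1 ⊕ 0 = 3.

3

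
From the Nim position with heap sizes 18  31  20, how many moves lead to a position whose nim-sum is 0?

Compute the nim-sum pairwise:
18 XOR 31 = 13
13 XOR 20 = 25
The overall nim-sum is X = 25. A heap of size p has a winning move iff p XOR X < p (reduce it to p XOR X).
  18: 18 XOR 25 = 11 < 18 — winning move (to 11).
  31: 31 XOR 25 = 6 < 31 — winning move (to 6).
  20: 20 XOR 25 = 13 < 20 — winning move (to 13).
That gives 3 winning moves.

3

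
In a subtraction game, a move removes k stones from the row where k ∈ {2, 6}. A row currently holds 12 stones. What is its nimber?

0

Compute g(0), g(1), … for moves {2, 6}:
k:     0  1  2  3  4  5  6  7  8  9 10 11 12
g(k):  0  0  1  1  0  0  1  1  0  0  1  1  0
So g(12) = 0.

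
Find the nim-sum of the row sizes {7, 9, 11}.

Compute the nim-sum pairwise:
7 ⊕ 9 = 14
14 ⊕ 11 = 5

5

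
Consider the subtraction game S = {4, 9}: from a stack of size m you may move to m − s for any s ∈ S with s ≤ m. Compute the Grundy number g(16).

0

Grundy values for subtraction set {4, 9}:
k:     0  1  2  3  4  5  6  7  8  9 10 11 12 13 14 15 16
g(k):  0  0  0  0  1  1  1  1  0  2  2  2  1  0  0  0  0
So g(16) = 0.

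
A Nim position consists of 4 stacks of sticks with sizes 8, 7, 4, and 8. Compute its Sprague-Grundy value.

Nim-sum: 8 ^ 7 ^ 4 ^ 8 = 3.

3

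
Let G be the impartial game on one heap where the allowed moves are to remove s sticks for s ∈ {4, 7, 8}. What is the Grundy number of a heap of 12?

0

Grundy values for subtraction set {4, 7, 8}:
g(0) = mex{} = 0
g(1) = mex{} = 0
g(2) = mex{} = 0
g(3) = mex{} = 0
g(4) = mex{0} = 1
g(5) = mex{0} = 1
g(6) = mex{0} = 1
g(7) = mex{0} = 1
g(8) = mex{0,1} = 2
g(9) = mex{0,1} = 2
g(10) = mex{0,1} = 2
g(11) = mex{0,1} = 2
g(12) = mex{1,2} = 0
So g(12) = 0.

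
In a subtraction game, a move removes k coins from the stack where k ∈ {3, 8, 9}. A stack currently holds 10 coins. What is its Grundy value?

1

Grundy values for subtraction set {3, 8, 9}:
g(0) = mex{} = 0
g(1) = mex{} = 0
g(2) = mex{} = 0
g(3) = mex{0} = 1
g(4) = mex{0} = 1
g(5) = mex{0} = 1
g(6) = mex{1} = 0
g(7) = mex{1} = 0
g(8) = mex{0,1} = 2
g(9) = mex{0} = 1
g(10) = mex{0} = 1
So g(10) = 1.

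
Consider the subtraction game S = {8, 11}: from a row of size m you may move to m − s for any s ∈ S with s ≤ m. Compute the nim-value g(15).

Grundy values for subtraction set {8, 11}:
k:     0  1  2  3  4  5  6  7  8  9 10 11 12 13 14 15
g(k):  0  0  0  0  0  0  0  0  1  1  1  1  1  1  1  1
So g(15) = 1.

1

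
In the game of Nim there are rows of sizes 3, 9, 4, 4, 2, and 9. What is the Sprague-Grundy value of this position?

1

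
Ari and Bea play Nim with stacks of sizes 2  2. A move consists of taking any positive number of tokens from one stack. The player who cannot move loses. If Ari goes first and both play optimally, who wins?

Bea wins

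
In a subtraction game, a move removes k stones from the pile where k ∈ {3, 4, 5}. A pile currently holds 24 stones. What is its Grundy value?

Compute g(0), g(1), … for moves {3, 4, 5}:
k:     0  1  2  3  4  5  6  7  8  9 10 11 12 13 14 15 16 17 18 19 20 21 22 23 24
g(k):  0  0  0  1  1  1  2  2  0  0  0  1  1  1  2  2  0  0  0  1  1  1  2  2  0
So g(24) = 0.

0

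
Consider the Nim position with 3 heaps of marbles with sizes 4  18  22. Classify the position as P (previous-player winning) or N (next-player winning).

P-position

Compute the nim-sum pairwise:
4 ⊕ 18 = 22
22 ⊕ 22 = 0
The nim-sum is 0, so this is a P-position: the player to move is in a losing position under optimal play.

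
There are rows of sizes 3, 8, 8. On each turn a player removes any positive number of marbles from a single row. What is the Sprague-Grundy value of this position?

3

In binary:
  0011  (3)
  1000  (8)
  1000  (8)
  ----
  0011  (3)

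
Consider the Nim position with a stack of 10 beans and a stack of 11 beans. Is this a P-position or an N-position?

Compute the nim-sum pairwise:
10 ⊕ 11 = 1
The nim-sum is 1 ≠ 0, so this is an N-position: the player to move can win.

N-position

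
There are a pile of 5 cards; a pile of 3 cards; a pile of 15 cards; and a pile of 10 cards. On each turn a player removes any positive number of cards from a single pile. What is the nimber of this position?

3

Nim-sum: 5 ⊕ 3 ⊕ 15 ⊕ 10 = 3.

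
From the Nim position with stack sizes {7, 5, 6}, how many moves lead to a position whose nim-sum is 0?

3

Compute the nim-sum pairwise:
7 ⊕ 5 = 2
2 ⊕ 6 = 4
The overall nim-sum is X = 4. A stack of size p has a winning move iff p XOR X < p (reduce it to p XOR X).
  7: 7 XOR 4 = 3 < 7 — winning move (to 3).
  5: 5 XOR 4 = 1 < 5 — winning move (to 1).
  6: 6 XOR 4 = 2 < 6 — winning move (to 2).
That gives 3 winning moves.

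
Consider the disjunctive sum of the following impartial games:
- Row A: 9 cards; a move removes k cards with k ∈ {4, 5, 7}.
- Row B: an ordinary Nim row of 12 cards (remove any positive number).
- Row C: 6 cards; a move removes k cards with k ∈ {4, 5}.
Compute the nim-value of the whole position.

15

For row A, compute g(0), g(1), … with moves {4, 5, 7}:
k:     0  1  2  3  4  5  6  7  8  9
g(k):  0  0  0  0  1  1  1  1  2  2
So g(9) = 2.
Row B is a plain Nim row of size 12, so its Grundy value is 12.
Build the Grundy sequence for row C with g(k) = mex{g(k−s) : s ∈ {4, 5}, s ≤ k}:
g(0) = mex{} = 0
g(1) = mex{} = 0
g(2) = mex{} = 0
g(3) = mex{} = 0
g(4) = mex{0} = 1
g(5) = mex{0} = 1
g(6) = mex{0} = 1
So g(6) = 1.
By the Sprague-Grundy theorem, the Grundy value of a sum of independent games is the XOR of the component values.
Combined value = 2 XOR 12 XOR 1 = 15.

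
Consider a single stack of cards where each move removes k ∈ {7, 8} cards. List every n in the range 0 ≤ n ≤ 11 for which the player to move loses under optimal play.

0, 1, 2, 3, 4, 5, 6

Compute g(0), g(1), … for moves {7, 8}:
g(0) = mex{} = 0
g(1) = mex{} = 0
g(2) = mex{} = 0
g(3) = mex{} = 0
g(4) = mex{} = 0
g(5) = mex{} = 0
g(6) = mex{} = 0
g(7) = mex{0} = 1
g(8) = mex{0} = 1
g(9) = mex{0} = 1
g(10) = mex{0} = 1
g(11) = mex{0} = 1
The P-positions (g = 0) in 0..11 are 0, 1, 2, 3, 4, 5, 6.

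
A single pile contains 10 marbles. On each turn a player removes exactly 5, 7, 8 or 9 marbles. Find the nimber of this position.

Compute g(0), g(1), … for moves {5, 7, 8, 9}:
g(0) = mex{} = 0
g(1) = mex{} = 0
g(2) = mex{} = 0
g(3) = mex{} = 0
g(4) = mex{} = 0
g(5) = mex{0} = 1
g(6) = mex{0} = 1
g(7) = mex{0} = 1
g(8) = mex{0} = 1
g(9) = mex{0} = 1
g(10) = mex{0,1} = 2
So g(10) = 2.

2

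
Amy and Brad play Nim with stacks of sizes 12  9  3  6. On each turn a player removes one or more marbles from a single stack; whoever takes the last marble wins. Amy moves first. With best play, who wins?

Brad wins

Bitwise XOR of the heap sizes:
  1100  (12)
  1001  (9)
  0011  (3)
  0110  (6)
  ----
  0000  (0)
The nim-sum is 0, so this is a P-position: the player to move is in a losing position under optimal play; Amy is about to move from it and so loses — Brad wins.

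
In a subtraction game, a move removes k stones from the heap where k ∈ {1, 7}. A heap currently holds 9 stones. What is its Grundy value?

Compute g(0), g(1), … for moves {1, 7}:
k:     0  1  2  3  4  5  6  7  8  9
g(k):  0  1  0  1  0  1  0  1  0  1
So g(9) = 1.

1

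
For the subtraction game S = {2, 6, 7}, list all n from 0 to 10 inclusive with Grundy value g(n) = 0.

0, 1, 4, 5, 9

Build the Grundy sequence with g(k) = mex{g(k−s) : s ∈ {2, 6, 7}, s ≤ k}:
g(0) = mex{} = 0
g(1) = mex{} = 0
g(2) = mex{0} = 1
g(3) = mex{0} = 1
g(4) = mex{1} = 0
g(5) = mex{1} = 0
g(6) = mex{0} = 1
g(7) = mex{0} = 1
g(8) = mex{0,1} = 2
g(9) = mex{1} = 0
g(10) = mex{0,1,2} = 3
The P-positions (g = 0) in 0..10 are 0, 1, 4, 5, 9.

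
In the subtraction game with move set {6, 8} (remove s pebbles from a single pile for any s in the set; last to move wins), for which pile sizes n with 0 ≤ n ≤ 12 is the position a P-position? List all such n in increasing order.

0, 1, 2, 3, 4, 5

Compute g(0), g(1), … for moves {6, 8}:
k:     0  1  2  3  4  5  6  7  8  9 10 11 12
g(k):  0  0  0  0  0  0  1  1  1  1  1  1  2
The P-positions (g = 0) in 0..12 are 0, 1, 2, 3, 4, 5.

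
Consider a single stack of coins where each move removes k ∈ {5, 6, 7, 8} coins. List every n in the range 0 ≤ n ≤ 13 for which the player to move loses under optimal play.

0, 1, 2, 3, 4, 13

Compute g(0), g(1), … for moves {5, 6, 7, 8}:
k:     0  1  2  3  4  5  6  7  8  9 10 11 12 13
g(k):  0  0  0  0  0  1  1  1  1  1  2  2  2  0
The P-positions (g = 0) in 0..13 are 0, 1, 2, 3, 4, 13.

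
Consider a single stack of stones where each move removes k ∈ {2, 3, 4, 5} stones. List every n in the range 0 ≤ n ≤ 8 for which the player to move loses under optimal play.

Grundy values for subtraction set {2, 3, 4, 5}:
k:     0  1  2  3  4  5  6  7  8
g(k):  0  0  1  1  2  2  3  0  0
The P-positions (g = 0) in 0..8 are 0, 1, 7, 8.

0, 1, 7, 8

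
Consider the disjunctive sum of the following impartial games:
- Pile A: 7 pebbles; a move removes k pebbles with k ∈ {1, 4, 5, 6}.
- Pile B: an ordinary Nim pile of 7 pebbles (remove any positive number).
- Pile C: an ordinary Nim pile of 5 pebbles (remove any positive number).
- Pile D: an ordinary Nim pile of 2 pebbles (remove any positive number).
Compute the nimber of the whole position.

3

For pile A, compute g(0), g(1), … with moves {1, 4, 5, 6}:
g(0) = mex{} = 0
g(1) = mex{0} = 1
g(2) = mex{1} = 0
g(3) = mex{0} = 1
g(4) = mex{0,1} = 2
g(5) = mex{0,1,2} = 3
g(6) = mex{0,1,3} = 2
g(7) = mex{0,1,2} = 3
So g(7) = 3.
Pile B is a plain Nim pile of size 7, so its Grundy value is 7.
Pile C is a plain Nim pile of size 5, so its Grundy value is 5.
Pile D is a plain Nim pile of size 2, so its Grundy value is 2.
By the Sprague-Grundy theorem, the Grundy value of a sum of independent games is the XOR of the component values.
Combined value = 3 ⊕ 7 ⊕ 5 ⊕ 2 = 3.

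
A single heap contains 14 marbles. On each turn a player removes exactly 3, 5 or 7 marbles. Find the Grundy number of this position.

1

Compute g(0), g(1), … for moves {3, 5, 7}:
g(0) = mex{} = 0
g(1) = mex{} = 0
g(2) = mex{} = 0
g(3) = mex{0} = 1
g(4) = mex{0} = 1
g(5) = mex{0} = 1
g(6) = mex{0,1} = 2
g(7) = mex{0,1} = 2
g(8) = mex{0,1} = 2
g(9) = mex{0,1,2} = 3
g(10) = mex{1,2} = 0
g(11) = mex{1,2} = 0
g(12) = mex{1,2,3} = 0
g(13) = mex{0,2} = 1
g(14) = mex{0,2,3} = 1
So g(14) = 1.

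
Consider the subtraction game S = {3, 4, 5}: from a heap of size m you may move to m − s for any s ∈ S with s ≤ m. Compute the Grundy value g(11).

1

Grundy values for subtraction set {3, 4, 5}:
k:     0  1  2  3  4  5  6  7  8  9 10 11
g(k):  0  0  0  1  1  1  2  2  0  0  0  1
So g(11) = 1.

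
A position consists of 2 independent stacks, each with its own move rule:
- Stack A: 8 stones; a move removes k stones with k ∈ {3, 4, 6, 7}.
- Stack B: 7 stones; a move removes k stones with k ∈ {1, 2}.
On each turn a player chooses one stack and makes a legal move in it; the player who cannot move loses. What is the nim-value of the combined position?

3

For stack A, compute g(0), g(1), … with moves {3, 4, 6, 7}:
g(0) = mex{} = 0
g(1) = mex{} = 0
g(2) = mex{} = 0
g(3) = mex{0} = 1
g(4) = mex{0} = 1
g(5) = mex{0} = 1
g(6) = mex{0,1} = 2
g(7) = mex{0,1} = 2
g(8) = mex{0,1} = 2
So g(8) = 2.
Build the Grundy sequence for stack B with g(k) = mex{g(k−s) : s ∈ {1, 2}, s ≤ k}:
k:     0  1  2  3  4  5  6  7
g(k):  0  1  2  0  1  2  0  1
So g(7) = 1.
The value of a disjunctive sum is the nim-sum of the parts.
Combined value = 2 XOR 1 = 3.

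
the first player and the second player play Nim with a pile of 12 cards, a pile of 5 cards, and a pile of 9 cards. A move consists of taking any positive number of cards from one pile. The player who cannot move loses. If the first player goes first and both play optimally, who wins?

the second player wins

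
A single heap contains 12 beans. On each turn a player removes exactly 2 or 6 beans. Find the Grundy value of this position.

0

Grundy values for subtraction set {2, 6}:
k:     0  1  2  3  4  5  6  7  8  9 10 11 12
g(k):  0  0  1  1  0  0  1  1  0  0  1  1  0
So g(12) = 0.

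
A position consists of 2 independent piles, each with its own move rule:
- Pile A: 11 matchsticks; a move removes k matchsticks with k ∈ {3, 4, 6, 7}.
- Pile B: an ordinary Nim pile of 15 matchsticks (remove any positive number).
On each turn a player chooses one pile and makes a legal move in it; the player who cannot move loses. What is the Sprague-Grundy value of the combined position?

For pile A, compute g(0), g(1), … with moves {3, 4, 6, 7}:
k:     0  1  2  3  4  5  6  7  8  9 10 11
g(k):  0  0  0  1  1  1  2  2  2  3  0  0
So g(11) = 0.
Pile B is a plain Nim pile of size 15, so its Grundy value is 15.
The value of a disjunctive sum is the nim-sum of the parts.
Combined value = 0 XOR 15 = 15.

15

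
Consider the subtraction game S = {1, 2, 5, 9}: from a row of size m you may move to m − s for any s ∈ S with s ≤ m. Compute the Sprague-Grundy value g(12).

2

Compute g(0), g(1), … for moves {1, 2, 5, 9}:
k:     0  1  2  3  4  5  6  7  8  9 10 11 12
g(k):  0  1  2  0  1  2  0  1  2  3  0  1  2
So g(12) = 2.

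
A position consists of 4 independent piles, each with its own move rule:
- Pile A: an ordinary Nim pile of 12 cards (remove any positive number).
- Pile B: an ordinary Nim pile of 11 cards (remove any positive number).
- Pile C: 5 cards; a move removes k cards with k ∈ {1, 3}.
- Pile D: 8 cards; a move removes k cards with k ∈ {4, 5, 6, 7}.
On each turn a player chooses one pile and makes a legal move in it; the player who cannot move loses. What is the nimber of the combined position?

4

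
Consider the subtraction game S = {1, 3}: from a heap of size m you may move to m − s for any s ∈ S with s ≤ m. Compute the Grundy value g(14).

Grundy values for subtraction set {1, 3}:
g(0) = mex{} = 0
g(1) = mex{0} = 1
g(2) = mex{1} = 0
g(3) = mex{0} = 1
g(4) = mex{1} = 0
g(5) = mex{0} = 1
g(6) = mex{1} = 0
g(7) = mex{0} = 1
g(8) = mex{1} = 0
g(9) = mex{0} = 1
g(10) = mex{1} = 0
g(11) = mex{0} = 1
g(12) = mex{1} = 0
g(13) = mex{0} = 1
g(14) = mex{1} = 0
So g(14) = 0.

0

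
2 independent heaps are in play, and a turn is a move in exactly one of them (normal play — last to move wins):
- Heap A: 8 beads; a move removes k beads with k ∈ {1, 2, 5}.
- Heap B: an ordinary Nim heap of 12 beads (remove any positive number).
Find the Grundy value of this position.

14

Grundy values for heap A (subtraction set {1, 2, 5}):
k:     0  1  2  3  4  5  6  7  8
g(k):  0  1  2  0  1  2  0  1  2
So g(8) = 2.
Heap B is a plain Nim heap of size 12, so its Grundy value is 12.
The value of a disjunctive sum is the nim-sum of the parts.
Combined value = 2 XOR 12 = 14.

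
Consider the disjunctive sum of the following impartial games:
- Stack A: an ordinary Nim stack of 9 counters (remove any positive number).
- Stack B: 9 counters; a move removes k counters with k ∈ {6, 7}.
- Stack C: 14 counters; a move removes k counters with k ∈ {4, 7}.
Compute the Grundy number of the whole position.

Stack A is a plain Nim stack of size 9, so its Grundy value is 9.
Build the Grundy sequence for stack B with g(k) = mex{g(k−s) : s ∈ {6, 7}, s ≤ k}:
g(0) = mex{} = 0
g(1) = mex{} = 0
g(2) = mex{} = 0
g(3) = mex{} = 0
g(4) = mex{} = 0
g(5) = mex{} = 0
g(6) = mex{0} = 1
g(7) = mex{0} = 1
g(8) = mex{0} = 1
g(9) = mex{0} = 1
So g(9) = 1.
Grundy values for stack C (subtraction set {4, 7}):
g(0) = mex{} = 0
g(1) = mex{} = 0
g(2) = mex{} = 0
g(3) = mex{} = 0
g(4) = mex{0} = 1
g(5) = mex{0} = 1
g(6) = mex{0} = 1
g(7) = mex{0} = 1
g(8) = mex{0,1} = 2
g(9) = mex{0,1} = 2
g(10) = mex{0,1} = 2
g(11) = mex{1} = 0
g(12) = mex{1,2} = 0
g(13) = mex{1,2} = 0
g(14) = mex{1,2} = 0
So g(14) = 0.
The value of a disjunctive sum is the nim-sum of the parts.
Combined value = 9 XOR 1 XOR 0 = 8.

8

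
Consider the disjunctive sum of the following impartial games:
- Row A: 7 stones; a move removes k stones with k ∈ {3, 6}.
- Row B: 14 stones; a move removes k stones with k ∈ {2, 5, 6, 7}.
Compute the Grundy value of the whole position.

3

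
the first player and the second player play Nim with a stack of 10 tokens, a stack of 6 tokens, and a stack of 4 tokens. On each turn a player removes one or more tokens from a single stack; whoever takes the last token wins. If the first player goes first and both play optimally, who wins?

Nim-sum: 10 ⊕ 6 ⊕ 4 = 8.
The nim-sum is 8 ≠ 0, so this is an N-position: the player to move can win; the first player has a winning move.

the first player wins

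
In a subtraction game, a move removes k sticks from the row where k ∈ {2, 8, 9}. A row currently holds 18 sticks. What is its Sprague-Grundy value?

Build the Grundy sequence with g(k) = mex{g(k−s) : s ∈ {2, 8, 9}, s ≤ k}:
k:     0  1  2  3  4  5  6  7  8  9 10 11 12 13 14 15 16 17 18
g(k):  0  0  1  1  0  0  1  1  2  2  3  0  2  1  3  0  0  1  1
So g(18) = 1.

1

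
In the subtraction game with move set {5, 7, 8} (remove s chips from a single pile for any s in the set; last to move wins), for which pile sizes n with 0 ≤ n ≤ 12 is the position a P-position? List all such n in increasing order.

0, 1, 2, 3, 4

Grundy values for subtraction set {5, 7, 8}:
g(0) = mex{} = 0
g(1) = mex{} = 0
g(2) = mex{} = 0
g(3) = mex{} = 0
g(4) = mex{} = 0
g(5) = mex{0} = 1
g(6) = mex{0} = 1
g(7) = mex{0} = 1
g(8) = mex{0} = 1
g(9) = mex{0} = 1
g(10) = mex{0,1} = 2
g(11) = mex{0,1} = 2
g(12) = mex{0,1} = 2
The P-positions (g = 0) in 0..12 are 0, 1, 2, 3, 4.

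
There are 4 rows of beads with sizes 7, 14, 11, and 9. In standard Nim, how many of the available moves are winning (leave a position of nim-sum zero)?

Write each in binary and XOR column by column:
  0111  (7)
  1110  (14)
  1011  (11)
  1001  (9)
  ----
  1011  (11)
The overall nim-sum is X = 11. A row of size p has a winning move iff p XOR X < p (reduce it to p XOR X).
  7: 7 XOR 11 = 12 ≥ 7 — no move.
  14: 14 XOR 11 = 5 < 14 — winning move (to 5).
  11: 11 XOR 11 = 0 < 11 — winning move (to 0).
  9: 9 XOR 11 = 2 < 9 — winning move (to 2).
That gives 3 winning moves.

3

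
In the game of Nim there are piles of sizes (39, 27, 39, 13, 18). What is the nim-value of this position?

4

Nim-sum: 39 XOR 27 XOR 39 XOR 13 XOR 18 = 4.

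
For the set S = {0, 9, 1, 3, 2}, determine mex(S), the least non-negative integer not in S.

4

The values 0, 1, 2, 3 are all present; 4 is the first non-negative integer missing from the set.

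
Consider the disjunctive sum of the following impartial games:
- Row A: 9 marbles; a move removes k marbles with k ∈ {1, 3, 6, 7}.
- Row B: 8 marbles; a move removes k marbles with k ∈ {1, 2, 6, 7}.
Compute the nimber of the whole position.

Grundy values for row A (subtraction set {1, 3, 6, 7}):
g(0) = mex{} = 0
g(1) = mex{0} = 1
g(2) = mex{1} = 0
g(3) = mex{0} = 1
g(4) = mex{1} = 0
g(5) = mex{0} = 1
g(6) = mex{0,1} = 2
g(7) = mex{0,1,2} = 3
g(8) = mex{0,1,3} = 2
g(9) = mex{0,1,2} = 3
So g(9) = 3.
For row B, compute g(0), g(1), … with moves {1, 2, 6, 7}:
k:     0  1  2  3  4  5  6  7  8
g(k):  0  1  2  0  1  2  3  4  0
So g(8) = 0.
The value of a disjunctive sum is the nim-sum of the parts.
Combined value = 3 ⊕ 0 = 3.

3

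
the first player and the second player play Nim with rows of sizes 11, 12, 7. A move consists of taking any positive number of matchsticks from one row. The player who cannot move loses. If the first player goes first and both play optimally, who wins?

the second player wins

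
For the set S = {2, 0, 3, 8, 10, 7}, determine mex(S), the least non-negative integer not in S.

0 is in the set but 1 is not, so the mex is 1.

1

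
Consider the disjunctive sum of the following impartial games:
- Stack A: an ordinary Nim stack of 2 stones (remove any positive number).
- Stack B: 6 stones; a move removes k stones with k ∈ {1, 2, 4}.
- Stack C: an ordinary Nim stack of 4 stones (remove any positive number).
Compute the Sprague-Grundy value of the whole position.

6

Stack A is a plain Nim stack of size 2, so its Grundy value is 2.
Build the Grundy sequence for stack B with g(k) = mex{g(k−s) : s ∈ {1, 2, 4}, s ≤ k}:
g(0) = mex{} = 0
g(1) = mex{0} = 1
g(2) = mex{0,1} = 2
g(3) = mex{1,2} = 0
g(4) = mex{0,2} = 1
g(5) = mex{0,1} = 2
g(6) = mex{1,2} = 0
So g(6) = 0.
Stack C is a plain Nim stack of size 4, so its Grundy value is 4.
The value of a disjunctive sum is the nim-sum of the parts.
Combined value = 2 ⊕ 0 ⊕ 4 = 6.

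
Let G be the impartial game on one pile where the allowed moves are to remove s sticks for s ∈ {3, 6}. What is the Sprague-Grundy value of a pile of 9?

0

Grundy values for subtraction set {3, 6}:
k:     0  1  2  3  4  5  6  7  8  9
g(k):  0  0  0  1  1  1  2  2  2  0
So g(9) = 0.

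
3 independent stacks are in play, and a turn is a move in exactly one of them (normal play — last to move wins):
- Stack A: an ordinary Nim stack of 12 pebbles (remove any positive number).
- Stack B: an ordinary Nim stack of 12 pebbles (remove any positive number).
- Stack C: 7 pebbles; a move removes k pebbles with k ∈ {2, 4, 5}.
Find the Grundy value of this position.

0

Stack A is a plain Nim stack of size 12, so its Grundy value is 12.
Stack B is a plain Nim stack of size 12, so its Grundy value is 12.
Build the Grundy sequence for stack C with g(k) = mex{g(k−s) : s ∈ {2, 4, 5}, s ≤ k}:
g(0) = mex{} = 0
g(1) = mex{} = 0
g(2) = mex{0} = 1
g(3) = mex{0} = 1
g(4) = mex{0,1} = 2
g(5) = mex{0,1} = 2
g(6) = mex{0,1,2} = 3
g(7) = mex{1,2} = 0
So g(7) = 0.
By the Sprague-Grundy theorem, the Grundy value of a sum of independent games is the XOR of the component values.
Combined value = 12 XOR 12 XOR 0 = 0.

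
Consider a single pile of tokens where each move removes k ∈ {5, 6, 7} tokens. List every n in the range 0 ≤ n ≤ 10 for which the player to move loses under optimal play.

Compute g(0), g(1), … for moves {5, 6, 7}:
k:     0  1  2  3  4  5  6  7  8  9 10
g(k):  0  0  0  0  0  1  1  1  1  1  2
The P-positions (g = 0) in 0..10 are 0, 1, 2, 3, 4.

0, 1, 2, 3, 4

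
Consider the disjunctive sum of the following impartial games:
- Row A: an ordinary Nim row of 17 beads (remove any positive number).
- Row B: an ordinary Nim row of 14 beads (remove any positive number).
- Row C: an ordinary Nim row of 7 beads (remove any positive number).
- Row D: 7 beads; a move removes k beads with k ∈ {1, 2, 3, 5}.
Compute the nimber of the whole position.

Row A is a plain Nim row of size 17, so its Grundy value is 17.
Row B is a plain Nim row of size 14, so its Grundy value is 14.
Row C is a plain Nim row of size 7, so its Grundy value is 7.
Grundy values for row D (subtraction set {1, 2, 3, 5}):
k:     0  1  2  3  4  5  6  7
g(k):  0  1  2  3  0  1  2  3
So g(7) = 3.
The value of a disjunctive sum is the nim-sum of the parts.
Combined value = 17 ⊕ 14 ⊕ 7 ⊕ 3 = 27.

27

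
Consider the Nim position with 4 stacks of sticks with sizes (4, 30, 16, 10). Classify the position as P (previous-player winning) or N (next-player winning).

Nim-sum: 4 ^ 30 ^ 16 ^ 10 = 0.
The nim-sum is 0, so this is a P-position: the player to move is in a losing position under optimal play.

P-position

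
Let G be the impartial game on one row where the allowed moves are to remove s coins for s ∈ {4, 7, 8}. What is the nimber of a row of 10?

2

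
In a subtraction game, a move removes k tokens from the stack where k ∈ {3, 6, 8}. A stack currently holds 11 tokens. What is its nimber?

0

Compute g(0), g(1), … for moves {3, 6, 8}:
g(0) = mex{} = 0
g(1) = mex{} = 0
g(2) = mex{} = 0
g(3) = mex{0} = 1
g(4) = mex{0} = 1
g(5) = mex{0} = 1
g(6) = mex{0,1} = 2
g(7) = mex{0,1} = 2
g(8) = mex{0,1} = 2
g(9) = mex{0,1,2} = 3
g(10) = mex{0,1,2} = 3
g(11) = mex{1,2} = 0
So g(11) = 0.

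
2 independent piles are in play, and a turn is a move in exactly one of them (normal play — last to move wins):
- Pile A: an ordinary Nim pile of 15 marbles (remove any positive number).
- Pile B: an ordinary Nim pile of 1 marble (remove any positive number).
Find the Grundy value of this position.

14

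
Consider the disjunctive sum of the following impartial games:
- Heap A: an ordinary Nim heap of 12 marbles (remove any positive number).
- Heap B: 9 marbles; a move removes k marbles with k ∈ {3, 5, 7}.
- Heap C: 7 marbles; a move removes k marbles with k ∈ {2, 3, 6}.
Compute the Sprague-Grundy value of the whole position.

14

Heap A is a plain Nim heap of size 12, so its Grundy value is 12.
For heap B, compute g(0), g(1), … with moves {3, 5, 7}:
g(0) = mex{} = 0
g(1) = mex{} = 0
g(2) = mex{} = 0
g(3) = mex{0} = 1
g(4) = mex{0} = 1
g(5) = mex{0} = 1
g(6) = mex{0,1} = 2
g(7) = mex{0,1} = 2
g(8) = mex{0,1} = 2
g(9) = mex{0,1,2} = 3
So g(9) = 3.
For heap C, compute g(0), g(1), … with moves {2, 3, 6}:
g(0) = mex{} = 0
g(1) = mex{} = 0
g(2) = mex{0} = 1
g(3) = mex{0} = 1
g(4) = mex{0,1} = 2
g(5) = mex{1} = 0
g(6) = mex{0,1,2} = 3
g(7) = mex{0,2} = 1
So g(7) = 1.
The value of a disjunctive sum is the nim-sum of the parts.
Combined value = 12 ⊕ 3 ⊕ 1 = 14.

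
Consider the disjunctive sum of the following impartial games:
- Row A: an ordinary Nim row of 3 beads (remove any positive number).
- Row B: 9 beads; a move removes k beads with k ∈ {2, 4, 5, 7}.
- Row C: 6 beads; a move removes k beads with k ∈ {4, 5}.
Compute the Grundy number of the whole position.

2

Row A is a plain Nim row of size 3, so its Grundy value is 3.
Grundy values for row B (subtraction set {2, 4, 5, 7}):
k:     0  1  2  3  4  5  6  7  8  9
g(k):  0  0  1  1  2  2  3  3  4  0
So g(9) = 0.
Grundy values for row C (subtraction set {4, 5}):
k:     0  1  2  3  4  5  6
g(k):  0  0  0  0  1  1  1
So g(6) = 1.
The value of a disjunctive sum is the nim-sum of the parts.
Combined value = 3 XOR 0 XOR 1 = 2.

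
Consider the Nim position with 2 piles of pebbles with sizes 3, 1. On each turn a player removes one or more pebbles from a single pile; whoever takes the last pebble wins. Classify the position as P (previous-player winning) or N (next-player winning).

Bitwise XOR of the heap sizes:
  11  (3)
  01  (1)
  --
  10  (2)
The nim-sum is 2 ≠ 0, so this is an N-position: the player to move can win.

N-position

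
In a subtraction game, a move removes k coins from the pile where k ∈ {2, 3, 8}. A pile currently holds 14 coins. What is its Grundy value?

2

Grundy values for subtraction set {2, 3, 8}:
k:     0  1  2  3  4  5  6  7  8  9 10 11 12 13 14
g(k):  0  0  1  1  2  0  0  1  1  2  0  0  1  1  2
So g(14) = 2.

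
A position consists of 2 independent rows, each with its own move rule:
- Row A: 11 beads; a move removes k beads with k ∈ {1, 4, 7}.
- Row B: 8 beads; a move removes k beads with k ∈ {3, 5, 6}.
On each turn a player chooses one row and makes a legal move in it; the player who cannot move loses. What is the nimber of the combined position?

3

Grundy values for row A (subtraction set {1, 4, 7}):
k:     0  1  2  3  4  5  6  7  8  9 10 11
g(k):  0  1  0  1  2  0  1  2  0  1  0  1
So g(11) = 1.
Build the Grundy sequence for row B with g(k) = mex{g(k−s) : s ∈ {3, 5, 6}, s ≤ k}:
k:     0  1  2  3  4  5  6  7  8
g(k):  0  0  0  1  1  1  2  2  2
So g(8) = 2.
The value of a disjunctive sum is the nim-sum of the parts.
Combined value = 1 XOR 2 = 3.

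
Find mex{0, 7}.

1

0 is in the set but 1 is not, so the mex is 1.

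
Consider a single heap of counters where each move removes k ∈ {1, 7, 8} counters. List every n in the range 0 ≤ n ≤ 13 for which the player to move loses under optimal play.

Build the Grundy sequence with g(k) = mex{g(k−s) : s ∈ {1, 7, 8}, s ≤ k}:
g(0) = mex{} = 0
g(1) = mex{0} = 1
g(2) = mex{1} = 0
g(3) = mex{0} = 1
g(4) = mex{1} = 0
g(5) = mex{0} = 1
g(6) = mex{1} = 0
g(7) = mex{0} = 1
g(8) = mex{0,1} = 2
g(9) = mex{0,1,2} = 3
g(10) = mex{0,1,3} = 2
g(11) = mex{0,1,2} = 3
g(12) = mex{0,1,3} = 2
g(13) = mex{0,1,2} = 3
The P-positions (g = 0) in 0..13 are 0, 2, 4, 6.

0, 2, 4, 6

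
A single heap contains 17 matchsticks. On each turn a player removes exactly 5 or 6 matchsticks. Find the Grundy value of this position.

Compute g(0), g(1), … for moves {5, 6}:
k:     0  1  2  3  4  5  6  7  8  9 10 11 12 13 14 15 16 17
g(k):  0  0  0  0  0  1  1  1  1  1  2  0  0  0  0  0  1  1
So g(17) = 1.

1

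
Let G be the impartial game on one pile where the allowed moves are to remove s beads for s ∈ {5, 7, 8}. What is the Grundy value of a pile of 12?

2

Grundy values for subtraction set {5, 7, 8}:
k:     0  1  2  3  4  5  6  7  8  9 10 11 12
g(k):  0  0  0  0  0  1  1  1  1  1  2  2  2
So g(12) = 2.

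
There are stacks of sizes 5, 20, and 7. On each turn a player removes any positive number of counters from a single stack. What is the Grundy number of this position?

In binary:
  00101  (5)
  10100  (20)
  00111  (7)
  -----
  10110  (22)

22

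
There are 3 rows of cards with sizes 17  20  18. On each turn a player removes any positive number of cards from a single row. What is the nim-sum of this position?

23

Nim-sum: 17 ^ 20 ^ 18 = 23.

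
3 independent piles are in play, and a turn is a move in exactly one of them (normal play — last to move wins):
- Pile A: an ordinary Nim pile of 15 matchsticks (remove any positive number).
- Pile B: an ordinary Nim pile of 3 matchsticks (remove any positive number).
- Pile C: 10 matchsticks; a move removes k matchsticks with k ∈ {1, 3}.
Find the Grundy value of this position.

Pile A is a plain Nim pile of size 15, so its Grundy value is 15.
Pile B is a plain Nim pile of size 3, so its Grundy value is 3.
Build the Grundy sequence for pile C with g(k) = mex{g(k−s) : s ∈ {1, 3}, s ≤ k}:
k:     0  1  2  3  4  5  6  7  8  9 10
g(k):  0  1  0  1  0  1  0  1  0  1  0
So g(10) = 0.
The value of a disjunctive sum is the nim-sum of the parts.
Combined value = 15 ⊕ 3 ⊕ 0 = 12.

12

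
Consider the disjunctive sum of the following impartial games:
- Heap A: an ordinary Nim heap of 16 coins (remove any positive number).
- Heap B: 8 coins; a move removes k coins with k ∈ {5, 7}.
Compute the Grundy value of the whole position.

17

Heap A is a plain Nim heap of size 16, so its Grundy value is 16.
Grundy values for heap B (subtraction set {5, 7}):
g(0) = mex{} = 0
g(1) = mex{} = 0
g(2) = mex{} = 0
g(3) = mex{} = 0
g(4) = mex{} = 0
g(5) = mex{0} = 1
g(6) = mex{0} = 1
g(7) = mex{0} = 1
g(8) = mex{0} = 1
So g(8) = 1.
The value of a disjunctive sum is the nim-sum of the parts.
Combined value = 16 ⊕ 1 = 17.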